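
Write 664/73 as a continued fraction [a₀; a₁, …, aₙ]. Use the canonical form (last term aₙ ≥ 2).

[9; 10, 2, 3]

664 = 9·73 + 7
73 = 10·7 + 3
7 = 2·3 + 1
3 = 3·1 + 0  (stop)
So 664/73 = [9; 10, 2, 3].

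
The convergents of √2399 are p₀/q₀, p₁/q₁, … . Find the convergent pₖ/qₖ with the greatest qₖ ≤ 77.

√2399 = [48; 1, 47, 1, 96, …] (period length 4).
Convergents:
  p_0/q_0 = 48/1
  p_1/q_1 = 49/1
  p_2/q_2 = 2351/48
  p_3/q_3 = 2400/49
  p_4/q_4 = 232751/4752
q_3 = 49 ≤ 77 < 4752 = q_4, so the answer is 2400/49.

2400/49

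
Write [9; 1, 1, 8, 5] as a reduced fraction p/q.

829/87

Using pₖ = aₖpₖ₋₁ + pₖ₋₂ and qₖ = aₖqₖ₋₁ + qₖ₋₂:
  k=0: a=9, p=9, q=1
  k=1: a=1, p=10, q=1
  k=2: a=1, p=19, q=2
  k=3: a=8, p=162, q=17
  k=4: a=5, p=829, q=87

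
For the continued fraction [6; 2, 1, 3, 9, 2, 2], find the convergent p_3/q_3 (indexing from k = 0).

70/11

Using pₖ = aₖpₖ₋₁ + pₖ₋₂, qₖ = aₖqₖ₋₁ + qₖ₋₂ (with p₋₁=1, p₋₂=0, q₋₁=0, q₋₂=1):
  k=0: a=6, p=6, q=1
  k=1: a=2, p=13, q=2
  k=2: a=1, p=19, q=3
  k=3: a=3, p=70, q=11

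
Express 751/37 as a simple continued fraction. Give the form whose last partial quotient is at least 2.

[20; 3, 2, 1, 3]

751 = 20·37 + 11
37 = 3·11 + 4
11 = 2·4 + 3
4 = 1·3 + 1
3 = 3·1 + 0  (stop)
So 751/37 = [20; 3, 2, 1, 3].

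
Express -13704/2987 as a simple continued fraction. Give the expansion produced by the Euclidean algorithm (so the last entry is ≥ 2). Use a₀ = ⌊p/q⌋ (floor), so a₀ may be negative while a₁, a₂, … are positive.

[-5; 2, 2, 2, 1, 9, 18]

-13704 = -5×2987 + 1231
2987 = 2×1231 + 525
1231 = 2×525 + 181
525 = 2×181 + 163
181 = 1×163 + 18
163 = 9×18 + 1
18 = 18×1 + 0  (stop)
So -13704/2987 = [-5; 2, 2, 2, 1, 9, 18].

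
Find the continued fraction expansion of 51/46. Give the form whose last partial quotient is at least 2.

51 = 1*46 + 5
46 = 9*5 + 1
5 = 5*1 + 0  (stop)
So 51/46 = [1; 9, 5].

[1; 9, 5]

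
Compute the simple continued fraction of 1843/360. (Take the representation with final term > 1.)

1843 = 5·360 + 43
360 = 8·43 + 16
43 = 2·16 + 11
16 = 1·11 + 5
11 = 2·5 + 1
5 = 5·1 + 0  (stop)
So 1843/360 = [5; 8, 2, 1, 2, 5].

[5; 8, 2, 1, 2, 5]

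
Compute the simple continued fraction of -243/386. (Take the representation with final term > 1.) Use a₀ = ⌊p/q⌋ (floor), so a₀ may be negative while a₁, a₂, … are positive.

[-1; 2, 1, 2, 3, 14]

-243 = -1×386 + 143
386 = 2×143 + 100
143 = 1×100 + 43
100 = 2×43 + 14
43 = 3×14 + 1
14 = 14×1 + 0  (stop)
So -243/386 = [-1; 2, 1, 2, 3, 14].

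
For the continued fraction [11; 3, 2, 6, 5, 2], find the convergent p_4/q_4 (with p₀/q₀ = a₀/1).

Using pₖ = aₖpₖ₋₁ + pₖ₋₂, qₖ = aₖqₖ₋₁ + qₖ₋₂ (with p₋₁=1, p₋₂=0, q₋₁=0, q₋₂=1):
  k=0: a=11, p=11, q=1
  k=1: a=3, p=34, q=3
  k=2: a=2, p=79, q=7
  k=3: a=6, p=508, q=45
  k=4: a=5, p=2619, q=232

2619/232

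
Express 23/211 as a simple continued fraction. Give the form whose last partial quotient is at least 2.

23 = 0*211 + 23
211 = 9*23 + 4
23 = 5*4 + 3
4 = 1*3 + 1
3 = 3*1 + 0  (stop)
So 23/211 = [0; 9, 5, 1, 3].

[0; 9, 5, 1, 3]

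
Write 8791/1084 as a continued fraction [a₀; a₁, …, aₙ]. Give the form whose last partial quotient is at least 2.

[8; 9, 9, 6, 2]

8791 = 8·1084 + 119
1084 = 9·119 + 13
119 = 9·13 + 2
13 = 6·2 + 1
2 = 2·1 + 0  (stop)
So 8791/1084 = [8; 9, 9, 6, 2].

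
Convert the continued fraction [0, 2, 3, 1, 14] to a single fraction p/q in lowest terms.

59/133

Fold from the inside: start with 14/1.
  1 + 1/14 = 15/14
  3 + 14/15 = 59/15
  2 + 15/59 = 133/59
  0 + 59/133 = 59/133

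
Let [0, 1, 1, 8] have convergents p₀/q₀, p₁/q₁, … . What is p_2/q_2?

Using pₖ = aₖpₖ₋₁ + pₖ₋₂, qₖ = aₖqₖ₋₁ + qₖ₋₂ (with p₋₁=1, p₋₂=0, q₋₁=0, q₋₂=1):
  k=0: a=0, p=0, q=1
  k=1: a=1, p=1, q=1
  k=2: a=1, p=1, q=2

1/2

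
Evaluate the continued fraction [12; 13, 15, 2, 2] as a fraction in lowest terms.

12149/1006

Fold from the inside: start with 2/1.
  2 + 1/2 = 5/2
  15 + 2/5 = 77/5
  13 + 5/77 = 1006/77
  12 + 77/1006 = 12149/1006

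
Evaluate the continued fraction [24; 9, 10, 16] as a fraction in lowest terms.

Using pₖ = aₖpₖ₋₁ + pₖ₋₂ and qₖ = aₖqₖ₋₁ + qₖ₋₂:
  k=0: a=24, p=24, q=1
  k=1: a=9, p=217, q=9
  k=2: a=10, p=2194, q=91
  k=3: a=16, p=35321, q=1465

35321/1465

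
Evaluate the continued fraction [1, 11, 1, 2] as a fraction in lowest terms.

38/35

Fold from the inside: start with 2/1.
  1 + 1/2 = 3/2
  11 + 2/3 = 35/3
  1 + 3/35 = 38/35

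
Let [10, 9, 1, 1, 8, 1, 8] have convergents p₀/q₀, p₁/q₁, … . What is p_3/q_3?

192/19

Using pₖ = aₖpₖ₋₁ + pₖ₋₂, qₖ = aₖqₖ₋₁ + qₖ₋₂ (with p₋₁=1, p₋₂=0, q₋₁=0, q₋₂=1):
  k=0: a=10, p=10, q=1
  k=1: a=9, p=91, q=9
  k=2: a=1, p=101, q=10
  k=3: a=1, p=192, q=19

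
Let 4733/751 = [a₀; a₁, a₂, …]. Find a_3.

4

4733 = 6·751 + 227   →  a_0 = 6
751 = 3·227 + 70   →  a_1 = 3
227 = 3·70 + 17   →  a_2 = 3
70 = 4·17 + 2   →  a_3 = 4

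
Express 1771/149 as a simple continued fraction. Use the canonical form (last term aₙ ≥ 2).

1771 = 11×149 + 132
149 = 1×132 + 17
132 = 7×17 + 13
17 = 1×13 + 4
13 = 3×4 + 1
4 = 4×1 + 0  (stop)
So 1771/149 = [11; 1, 7, 1, 3, 4].

[11; 1, 7, 1, 3, 4]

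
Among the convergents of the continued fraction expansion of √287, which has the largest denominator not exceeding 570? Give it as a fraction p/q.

√287 = [16; 1, 15, 1, 32, …] (period length 4).
Convergents:
  p_0/q_0 = 16/1
  p_1/q_1 = 17/1
  p_2/q_2 = 271/16
  p_3/q_3 = 288/17
  p_4/q_4 = 9487/560
  p_5/q_5 = 9775/577
q_4 = 560 ≤ 570 < 577 = q_5, so the answer is 9487/560.

9487/560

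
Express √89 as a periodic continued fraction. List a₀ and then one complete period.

a₀ = ⌊√89⌋ = 9.
With m₀=0, d₀=1 and mₖ₊₁ = dₖaₖ − mₖ, dₖ₊₁ = (n − mₖ₊₁²)/dₖ, aₖ₊₁ = ⌊(a₀+mₖ₊₁)/dₖ₊₁⌋:
  k=1: m=9, d=8, a=2
  k=2: m=7, d=5, a=3
  k=3: m=8, d=5, a=3
  k=4: m=7, d=8, a=2
  k=5: m=9, d=1, a=18
d=1 and a=2a₀=18 at k=5, so the next step gives (m, d) = (9, 8) again — its k=1 value — and the period has length 5.

[9; 2, 3, 3, 2, 18]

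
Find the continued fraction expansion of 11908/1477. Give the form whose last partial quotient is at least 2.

11908 = 8*1477 + 92
1477 = 16*92 + 5
92 = 18*5 + 2
5 = 2*2 + 1
2 = 2*1 + 0  (stop)
So 11908/1477 = [8; 16, 18, 2, 2].

[8; 16, 18, 2, 2]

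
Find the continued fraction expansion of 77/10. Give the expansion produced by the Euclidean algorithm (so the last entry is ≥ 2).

77 = 7×10 + 7
10 = 1×7 + 3
7 = 2×3 + 1
3 = 3×1 + 0  (stop)
So 77/10 = [7; 1, 2, 3].

[7; 1, 2, 3]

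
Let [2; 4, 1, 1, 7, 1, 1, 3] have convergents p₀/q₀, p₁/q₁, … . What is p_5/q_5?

171/77

Using pₖ = aₖpₖ₋₁ + pₖ₋₂, qₖ = aₖqₖ₋₁ + qₖ₋₂ (with p₋₁=1, p₋₂=0, q₋₁=0, q₋₂=1):
  k=0: a=2, p=2, q=1
  k=1: a=4, p=9, q=4
  k=2: a=1, p=11, q=5
  k=3: a=1, p=20, q=9
  k=4: a=7, p=151, q=68
  k=5: a=1, p=171, q=77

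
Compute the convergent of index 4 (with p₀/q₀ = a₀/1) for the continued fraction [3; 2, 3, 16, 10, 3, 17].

3934/1147

Using pₖ = aₖpₖ₋₁ + pₖ₋₂, qₖ = aₖqₖ₋₁ + qₖ₋₂ (with p₋₁=1, p₋₂=0, q₋₁=0, q₋₂=1):
  k=0: a=3, p=3, q=1
  k=1: a=2, p=7, q=2
  k=2: a=3, p=24, q=7
  k=3: a=16, p=391, q=114
  k=4: a=10, p=3934, q=1147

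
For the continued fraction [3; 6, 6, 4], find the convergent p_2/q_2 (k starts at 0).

Using pₖ = aₖpₖ₋₁ + pₖ₋₂, qₖ = aₖqₖ₋₁ + qₖ₋₂ (with p₋₁=1, p₋₂=0, q₋₁=0, q₋₂=1):
  k=0: a=3, p=3, q=1
  k=1: a=6, p=19, q=6
  k=2: a=6, p=117, q=37

117/37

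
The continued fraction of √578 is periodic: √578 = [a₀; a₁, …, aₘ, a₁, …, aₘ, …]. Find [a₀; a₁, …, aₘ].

a₀ = ⌊√578⌋ = 24.

[24; 24, 48]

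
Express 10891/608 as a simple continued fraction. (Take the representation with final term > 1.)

10891 = 17×608 + 555
608 = 1×555 + 53
555 = 10×53 + 25
53 = 2×25 + 3
25 = 8×3 + 1
3 = 3×1 + 0  (stop)
So 10891/608 = [17; 1, 10, 2, 8, 3].

[17; 1, 10, 2, 8, 3]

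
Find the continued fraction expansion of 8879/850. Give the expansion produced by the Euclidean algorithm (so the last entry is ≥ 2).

[10; 2, 4, 8, 2, 1, 3]

8879 = 10×850 + 379
850 = 2×379 + 92
379 = 4×92 + 11
92 = 8×11 + 4
11 = 2×4 + 3
4 = 1×3 + 1
3 = 3×1 + 0  (stop)
So 8879/850 = [10; 2, 4, 8, 2, 1, 3].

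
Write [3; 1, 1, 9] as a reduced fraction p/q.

Fold from the inside: start with 9/1.
  1 + 1/9 = 10/9
  1 + 9/10 = 19/10
  3 + 10/19 = 67/19

67/19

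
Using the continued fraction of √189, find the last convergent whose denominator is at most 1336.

√189 = [13; 1, 2, 1, 26, …] (period length 4).
Convergents:
  p_0/q_0 = 13/1
  p_1/q_1 = 14/1
  p_2/q_2 = 41/3
  p_3/q_3 = 55/4
  p_4/q_4 = 1471/107
  p_5/q_5 = 1526/111
  p_6/q_6 = 4523/329
  p_7/q_7 = 6049/440
  p_8/q_8 = 161797/11769
q_7 = 440 ≤ 1336 < 11769 = q_8, so the answer is 6049/440.

6049/440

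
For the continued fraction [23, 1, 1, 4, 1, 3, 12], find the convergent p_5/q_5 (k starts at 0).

Using pₖ = aₖpₖ₋₁ + pₖ₋₂, qₖ = aₖqₖ₋₁ + qₖ₋₂ (with p₋₁=1, p₋₂=0, q₋₁=0, q₋₂=1):
  k=0: a=23, p=23, q=1
  k=1: a=1, p=24, q=1
  k=2: a=1, p=47, q=2
  k=3: a=4, p=212, q=9
  k=4: a=1, p=259, q=11
  k=5: a=3, p=989, q=42

989/42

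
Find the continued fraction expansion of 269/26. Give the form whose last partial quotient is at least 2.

269 = 10×26 + 9
26 = 2×9 + 8
9 = 1×8 + 1
8 = 8×1 + 0  (stop)
So 269/26 = [10; 2, 1, 8].

[10; 2, 1, 8]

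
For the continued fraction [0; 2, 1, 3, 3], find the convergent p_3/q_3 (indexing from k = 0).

4/11

Using pₖ = aₖpₖ₋₁ + pₖ₋₂, qₖ = aₖqₖ₋₁ + qₖ₋₂ (with p₋₁=1, p₋₂=0, q₋₁=0, q₋₂=1):
  k=0: a=0, p=0, q=1
  k=1: a=2, p=1, q=2
  k=2: a=1, p=1, q=3
  k=3: a=3, p=4, q=11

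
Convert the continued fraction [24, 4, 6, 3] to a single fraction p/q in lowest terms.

Using pₖ = aₖpₖ₋₁ + pₖ₋₂ and qₖ = aₖqₖ₋₁ + qₖ₋₂:
  k=0: a=24, p=24, q=1
  k=1: a=4, p=97, q=4
  k=2: a=6, p=606, q=25
  k=3: a=3, p=1915, q=79

1915/79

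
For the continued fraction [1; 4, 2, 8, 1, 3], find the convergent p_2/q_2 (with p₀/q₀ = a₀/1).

Using pₖ = aₖpₖ₋₁ + pₖ₋₂, qₖ = aₖqₖ₋₁ + qₖ₋₂ (with p₋₁=1, p₋₂=0, q₋₁=0, q₋₂=1):
  k=0: a=1, p=1, q=1
  k=1: a=4, p=5, q=4
  k=2: a=2, p=11, q=9

11/9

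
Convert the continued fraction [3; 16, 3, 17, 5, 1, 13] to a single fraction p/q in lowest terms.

Fold from the inside: start with 13/1.
  1 + 1/13 = 14/13
  5 + 13/14 = 83/14
  17 + 14/83 = 1425/83
  3 + 83/1425 = 4358/1425
  16 + 1425/4358 = 71153/4358
  3 + 4358/71153 = 217817/71153

217817/71153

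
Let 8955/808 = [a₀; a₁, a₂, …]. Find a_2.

16

8955 = 11·808 + 67   →  a_0 = 11
808 = 12·67 + 4   →  a_1 = 12
67 = 16·4 + 3   →  a_2 = 16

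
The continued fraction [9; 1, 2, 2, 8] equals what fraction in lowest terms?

573/59

Using pₖ = aₖpₖ₋₁ + pₖ₋₂ and qₖ = aₖqₖ₋₁ + qₖ₋₂:
  k=0: a=9, p=9, q=1
  k=1: a=1, p=10, q=1
  k=2: a=2, p=29, q=3
  k=3: a=2, p=68, q=7
  k=4: a=8, p=573, q=59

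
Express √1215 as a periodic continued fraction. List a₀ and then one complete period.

a₀ = ⌊√1215⌋ = 34.
With m₀=0, d₀=1 and mₖ₊₁ = dₖaₖ − mₖ, dₖ₊₁ = (n − mₖ₊₁²)/dₖ, aₖ₊₁ = ⌊(a₀+mₖ₊₁)/dₖ₊₁⌋:
  k=1: m=34, d=59, a=1
  k=2: m=25, d=10, a=5
  k=3: m=25, d=59, a=1
  k=4: m=34, d=1, a=68
d=1 and a=2a₀=68 at k=4, so the next step gives (m, d) = (34, 59) again — its k=1 value — and the period has length 4.

[34; 1, 5, 1, 68]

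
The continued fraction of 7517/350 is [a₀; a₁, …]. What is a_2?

7517 = 21·350 + 167   →  a_0 = 21
350 = 2·167 + 16   →  a_1 = 2
167 = 10·16 + 7   →  a_2 = 10

10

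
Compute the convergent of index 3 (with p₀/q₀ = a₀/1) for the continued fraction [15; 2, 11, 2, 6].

Using pₖ = aₖpₖ₋₁ + pₖ₋₂, qₖ = aₖqₖ₋₁ + qₖ₋₂ (with p₋₁=1, p₋₂=0, q₋₁=0, q₋₂=1):
  k=0: a=15, p=15, q=1
  k=1: a=2, p=31, q=2
  k=2: a=11, p=356, q=23
  k=3: a=2, p=743, q=48

743/48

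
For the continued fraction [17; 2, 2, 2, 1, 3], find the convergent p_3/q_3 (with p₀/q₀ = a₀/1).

209/12

Using pₖ = aₖpₖ₋₁ + pₖ₋₂, qₖ = aₖqₖ₋₁ + qₖ₋₂ (with p₋₁=1, p₋₂=0, q₋₁=0, q₋₂=1):
  k=0: a=17, p=17, q=1
  k=1: a=2, p=35, q=2
  k=2: a=2, p=87, q=5
  k=3: a=2, p=209, q=12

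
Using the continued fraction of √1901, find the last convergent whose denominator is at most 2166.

√1901 = [43; 1, 1, 1, 1, 86, …] (period length 5).
Convergents:
  p_0/q_0 = 43/1
  p_1/q_1 = 44/1
  p_2/q_2 = 87/2
  p_3/q_3 = 131/3
  p_4/q_4 = 218/5
  p_5/q_5 = 18879/433
  p_6/q_6 = 19097/438
  p_7/q_7 = 37976/871
  p_8/q_8 = 57073/1309
  p_9/q_9 = 95049/2180
q_8 = 1309 ≤ 2166 < 2180 = q_9, so the answer is 57073/1309.

57073/1309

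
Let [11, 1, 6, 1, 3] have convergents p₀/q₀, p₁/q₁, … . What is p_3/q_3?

95/8

Using pₖ = aₖpₖ₋₁ + pₖ₋₂, qₖ = aₖqₖ₋₁ + qₖ₋₂ (with p₋₁=1, p₋₂=0, q₋₁=0, q₋₂=1):
  k=0: a=11, p=11, q=1
  k=1: a=1, p=12, q=1
  k=2: a=6, p=83, q=7
  k=3: a=1, p=95, q=8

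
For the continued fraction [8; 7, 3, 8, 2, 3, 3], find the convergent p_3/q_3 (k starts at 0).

Using pₖ = aₖpₖ₋₁ + pₖ₋₂, qₖ = aₖqₖ₋₁ + qₖ₋₂ (with p₋₁=1, p₋₂=0, q₋₁=0, q₋₂=1):
  k=0: a=8, p=8, q=1
  k=1: a=7, p=57, q=7
  k=2: a=3, p=179, q=22
  k=3: a=8, p=1489, q=183

1489/183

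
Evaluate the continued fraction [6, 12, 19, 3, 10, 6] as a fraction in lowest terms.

Fold from the inside: start with 6/1.
  10 + 1/6 = 61/6
  3 + 6/61 = 189/61
  19 + 61/189 = 3652/189
  12 + 189/3652 = 44013/3652
  6 + 3652/44013 = 267730/44013

267730/44013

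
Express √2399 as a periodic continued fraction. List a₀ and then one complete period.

a₀ = ⌊√2399⌋ = 48.
With m₀=0, d₀=1 and mₖ₊₁ = dₖaₖ − mₖ, dₖ₊₁ = (n − mₖ₊₁²)/dₖ, aₖ₊₁ = ⌊(a₀+mₖ₊₁)/dₖ₊₁⌋:
  k=1: m=48, d=95, a=1
  k=2: m=47, d=2, a=47
  k=3: m=47, d=95, a=1
  k=4: m=48, d=1, a=96
d=1 and a=2a₀=96 at k=4, so the next step gives (m, d) = (48, 95) again — its k=1 value — and the period has length 4.

[48; 1, 47, 1, 96]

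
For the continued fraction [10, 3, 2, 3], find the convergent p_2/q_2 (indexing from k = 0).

72/7

Using pₖ = aₖpₖ₋₁ + pₖ₋₂, qₖ = aₖqₖ₋₁ + qₖ₋₂ (with p₋₁=1, p₋₂=0, q₋₁=0, q₋₂=1):
  k=0: a=10, p=10, q=1
  k=1: a=3, p=31, q=3
  k=2: a=2, p=72, q=7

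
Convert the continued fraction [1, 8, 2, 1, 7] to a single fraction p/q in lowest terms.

215/192

Fold from the inside: start with 7/1.
  1 + 1/7 = 8/7
  2 + 7/8 = 23/8
  8 + 8/23 = 192/23
  1 + 23/192 = 215/192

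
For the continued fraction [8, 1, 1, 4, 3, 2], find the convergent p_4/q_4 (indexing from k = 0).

Using pₖ = aₖpₖ₋₁ + pₖ₋₂, qₖ = aₖqₖ₋₁ + qₖ₋₂ (with p₋₁=1, p₋₂=0, q₋₁=0, q₋₂=1):
  k=0: a=8, p=8, q=1
  k=1: a=1, p=9, q=1
  k=2: a=1, p=17, q=2
  k=3: a=4, p=77, q=9
  k=4: a=3, p=248, q=29

248/29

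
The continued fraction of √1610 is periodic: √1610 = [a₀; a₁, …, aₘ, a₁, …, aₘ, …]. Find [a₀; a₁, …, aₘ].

a₀ = ⌊√1610⌋ = 40.
With m₀=0, d₀=1 and mₖ₊₁ = dₖaₖ − mₖ, dₖ₊₁ = (n − mₖ₊₁²)/dₖ, aₖ₊₁ = ⌊(a₀+mₖ₊₁)/dₖ₊₁⌋:
  k=1: m=40, d=10, a=8
  k=2: m=40, d=1, a=80
d=1 and a=2a₀=80 at k=2, so the next step gives (m, d) = (40, 10) again — its k=1 value — and the period has length 2.

[40; 8, 80]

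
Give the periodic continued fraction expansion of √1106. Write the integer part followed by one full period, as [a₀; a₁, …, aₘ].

a₀ = ⌊√1106⌋ = 33.
With m₀=0, d₀=1 and mₖ₊₁ = dₖaₖ − mₖ, dₖ₊₁ = (n − mₖ₊₁²)/dₖ, aₖ₊₁ = ⌊(a₀+mₖ₊₁)/dₖ₊₁⌋:
  k=1: m=33, d=17, a=3
  k=2: m=18, d=46, a=1
  k=3: m=28, d=7, a=8
  k=4: m=28, d=46, a=1
  k=5: m=18, d=17, a=3
  k=6: m=33, d=1, a=66
d=1 and a=2a₀=66 at k=6, so the next step gives (m, d) = (33, 17) again — its k=1 value — and the period has length 6.

[33; 3, 1, 8, 1, 3, 66]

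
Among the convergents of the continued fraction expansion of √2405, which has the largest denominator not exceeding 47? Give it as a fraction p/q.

√2405 = [49; 24, 1, 1, 24, 98, …] (period length 5).
Convergents:
  p_0/q_0 = 49/1
  p_1/q_1 = 1177/24
  p_2/q_2 = 1226/25
  p_3/q_3 = 2403/49
q_2 = 25 ≤ 47 < 49 = q_3, so the answer is 1226/25.

1226/25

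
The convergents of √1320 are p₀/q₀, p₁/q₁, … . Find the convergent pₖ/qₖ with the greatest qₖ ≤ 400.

7884/217

√1320 = [36; 3, 72, …] (period length 2).
Convergents:
  p_0/q_0 = 36/1
  p_1/q_1 = 109/3
  p_2/q_2 = 7884/217
  p_3/q_3 = 23761/654
q_2 = 217 ≤ 400 < 654 = q_3, so the answer is 7884/217.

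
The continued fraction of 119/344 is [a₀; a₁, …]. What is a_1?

2

119 = 0·344 + 119   →  a_0 = 0
344 = 2·119 + 106   →  a_1 = 2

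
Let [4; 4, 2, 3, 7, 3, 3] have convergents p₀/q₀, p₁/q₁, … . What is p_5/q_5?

Using pₖ = aₖpₖ₋₁ + pₖ₋₂, qₖ = aₖqₖ₋₁ + qₖ₋₂ (with p₋₁=1, p₋₂=0, q₋₁=0, q₋₂=1):
  k=0: a=4, p=4, q=1
  k=1: a=4, p=17, q=4
  k=2: a=2, p=38, q=9
  k=3: a=3, p=131, q=31
  k=4: a=7, p=955, q=226
  k=5: a=3, p=2996, q=709

2996/709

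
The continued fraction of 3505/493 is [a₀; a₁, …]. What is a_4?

2

3505 = 7·493 + 54   →  a_0 = 7
493 = 9·54 + 7   →  a_1 = 9
54 = 7·7 + 5   →  a_2 = 7
7 = 1·5 + 2   →  a_3 = 1
5 = 2·2 + 1   →  a_4 = 2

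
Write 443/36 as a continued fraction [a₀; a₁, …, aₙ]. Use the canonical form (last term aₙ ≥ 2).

443 = 12·36 + 11
36 = 3·11 + 3
11 = 3·3 + 2
3 = 1·2 + 1
2 = 2·1 + 0  (stop)
So 443/36 = [12; 3, 3, 1, 2].

[12; 3, 3, 1, 2]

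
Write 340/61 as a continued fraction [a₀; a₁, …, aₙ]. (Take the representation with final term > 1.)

340 = 5*61 + 35
61 = 1*35 + 26
35 = 1*26 + 9
26 = 2*9 + 8
9 = 1*8 + 1
8 = 8*1 + 0  (stop)
So 340/61 = [5; 1, 1, 2, 1, 8].

[5; 1, 1, 2, 1, 8]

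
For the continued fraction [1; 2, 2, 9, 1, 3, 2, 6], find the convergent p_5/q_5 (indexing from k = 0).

285/203

Using pₖ = aₖpₖ₋₁ + pₖ₋₂, qₖ = aₖqₖ₋₁ + qₖ₋₂ (with p₋₁=1, p₋₂=0, q₋₁=0, q₋₂=1):
  k=0: a=1, p=1, q=1
  k=1: a=2, p=3, q=2
  k=2: a=2, p=7, q=5
  k=3: a=9, p=66, q=47
  k=4: a=1, p=73, q=52
  k=5: a=3, p=285, q=203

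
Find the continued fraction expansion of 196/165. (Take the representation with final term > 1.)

[1; 5, 3, 10]

196 = 1×165 + 31
165 = 5×31 + 10
31 = 3×10 + 1
10 = 10×1 + 0  (stop)
So 196/165 = [1; 5, 3, 10].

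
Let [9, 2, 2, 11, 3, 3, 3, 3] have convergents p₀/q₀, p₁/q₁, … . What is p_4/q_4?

1655/176

Using pₖ = aₖpₖ₋₁ + pₖ₋₂, qₖ = aₖqₖ₋₁ + qₖ₋₂ (with p₋₁=1, p₋₂=0, q₋₁=0, q₋₂=1):
  k=0: a=9, p=9, q=1
  k=1: a=2, p=19, q=2
  k=2: a=2, p=47, q=5
  k=3: a=11, p=536, q=57
  k=4: a=3, p=1655, q=176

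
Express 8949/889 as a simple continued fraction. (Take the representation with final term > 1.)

8949 = 10*889 + 59
889 = 15*59 + 4
59 = 14*4 + 3
4 = 1*3 + 1
3 = 3*1 + 0  (stop)
So 8949/889 = [10; 15, 14, 1, 3].

[10; 15, 14, 1, 3]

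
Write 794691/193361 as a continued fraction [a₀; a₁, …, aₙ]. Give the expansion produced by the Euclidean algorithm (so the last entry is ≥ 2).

[4; 9, 9, 1, 15, 13, 3, 3]

794691 = 4*193361 + 21247
193361 = 9*21247 + 2138
21247 = 9*2138 + 2005
2138 = 1*2005 + 133
2005 = 15*133 + 10
133 = 13*10 + 3
10 = 3*3 + 1
3 = 3*1 + 0  (stop)
So 794691/193361 = [4; 9, 9, 1, 15, 13, 3, 3].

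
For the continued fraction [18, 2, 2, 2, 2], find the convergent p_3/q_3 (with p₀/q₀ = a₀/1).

221/12

Using pₖ = aₖpₖ₋₁ + pₖ₋₂, qₖ = aₖqₖ₋₁ + qₖ₋₂ (with p₋₁=1, p₋₂=0, q₋₁=0, q₋₂=1):
  k=0: a=18, p=18, q=1
  k=1: a=2, p=37, q=2
  k=2: a=2, p=92, q=5
  k=3: a=2, p=221, q=12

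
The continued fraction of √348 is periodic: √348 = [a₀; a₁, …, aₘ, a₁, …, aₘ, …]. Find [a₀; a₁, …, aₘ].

a₀ = ⌊√348⌋ = 18.
With m₀=0, d₀=1 and mₖ₊₁ = dₖaₖ − mₖ, dₖ₊₁ = (n − mₖ₊₁²)/dₖ, aₖ₊₁ = ⌊(a₀+mₖ₊₁)/dₖ₊₁⌋:
  k=1: m=18, d=24, a=1
  k=2: m=6, d=13, a=1
  k=3: m=7, d=23, a=1
  k=4: m=16, d=4, a=8
  k=5: m=16, d=23, a=1
  k=6: m=7, d=13, a=1
  k=7: m=6, d=24, a=1
  k=8: m=18, d=1, a=36
d=1 and a=2a₀=36 at k=8, so the next step gives (m, d) = (18, 24) again — its k=1 value — and the period has length 8.

[18; 1, 1, 1, 8, 1, 1, 1, 36]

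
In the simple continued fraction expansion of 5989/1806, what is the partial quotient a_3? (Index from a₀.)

7

5989 = 3·1806 + 571   →  a_0 = 3
1806 = 3·571 + 93   →  a_1 = 3
571 = 6·93 + 13   →  a_2 = 6
93 = 7·13 + 2   →  a_3 = 7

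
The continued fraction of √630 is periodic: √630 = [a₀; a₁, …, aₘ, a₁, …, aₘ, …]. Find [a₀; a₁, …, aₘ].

a₀ = ⌊√630⌋ = 25.
With m₀=0, d₀=1 and mₖ₊₁ = dₖaₖ − mₖ, dₖ₊₁ = (n − mₖ₊₁²)/dₖ, aₖ₊₁ = ⌊(a₀+mₖ₊₁)/dₖ₊₁⌋:
  k=1: m=25, d=5, a=10
  k=2: m=25, d=1, a=50
d=1 and a=2a₀=50 at k=2, so the next step gives (m, d) = (25, 5) again — its k=1 value — and the period has length 2.

[25; 10, 50]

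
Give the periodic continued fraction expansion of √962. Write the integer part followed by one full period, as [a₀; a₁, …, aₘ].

[31; 62]

a₀ = ⌊√962⌋ = 31.
With m₀=0, d₀=1 and mₖ₊₁ = dₖaₖ − mₖ, dₖ₊₁ = (n − mₖ₊₁²)/dₖ, aₖ₊₁ = ⌊(a₀+mₖ₊₁)/dₖ₊₁⌋:
  k=1: m=31, d=1, a=62
d=1 and a=2a₀=62 at k=1, so the next step gives (m, d) = (31, 1) again — its k=1 value — and the period has length 1.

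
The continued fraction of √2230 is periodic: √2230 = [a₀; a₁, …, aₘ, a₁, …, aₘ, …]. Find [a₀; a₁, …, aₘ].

a₀ = ⌊√2230⌋ = 47.

[47; 4, 2, 18, 2, 4, 94]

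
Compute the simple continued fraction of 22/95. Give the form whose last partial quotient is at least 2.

22 = 0*95 + 22
95 = 4*22 + 7
22 = 3*7 + 1
7 = 7*1 + 0  (stop)
So 22/95 = [0; 4, 3, 7].

[0; 4, 3, 7]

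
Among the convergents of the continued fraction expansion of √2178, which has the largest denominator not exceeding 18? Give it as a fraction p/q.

140/3

√2178 = [46; 1, 2, 46, 2, 1, 92, …] (period length 6).
Convergents:
  p_0/q_0 = 46/1
  p_1/q_1 = 47/1
  p_2/q_2 = 140/3
  p_3/q_3 = 6487/139
q_2 = 3 ≤ 18 < 139 = q_3, so the answer is 140/3.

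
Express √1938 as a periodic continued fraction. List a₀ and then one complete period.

[44; 44, 88]

a₀ = ⌊√1938⌋ = 44.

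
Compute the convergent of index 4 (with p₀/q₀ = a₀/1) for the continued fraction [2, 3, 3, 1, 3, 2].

113/49

Using pₖ = aₖpₖ₋₁ + pₖ₋₂, qₖ = aₖqₖ₋₁ + qₖ₋₂ (with p₋₁=1, p₋₂=0, q₋₁=0, q₋₂=1):
  k=0: a=2, p=2, q=1
  k=1: a=3, p=7, q=3
  k=2: a=3, p=23, q=10
  k=3: a=1, p=30, q=13
  k=4: a=3, p=113, q=49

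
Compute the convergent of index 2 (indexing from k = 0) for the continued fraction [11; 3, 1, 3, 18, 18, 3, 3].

Using pₖ = aₖpₖ₋₁ + pₖ₋₂, qₖ = aₖqₖ₋₁ + qₖ₋₂ (with p₋₁=1, p₋₂=0, q₋₁=0, q₋₂=1):
  k=0: a=11, p=11, q=1
  k=1: a=3, p=34, q=3
  k=2: a=1, p=45, q=4

45/4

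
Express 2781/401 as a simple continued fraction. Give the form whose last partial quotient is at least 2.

[6; 1, 14, 2, 2, 1, 3]

2781 = 6·401 + 375
401 = 1·375 + 26
375 = 14·26 + 11
26 = 2·11 + 4
11 = 2·4 + 3
4 = 1·3 + 1
3 = 3·1 + 0  (stop)
So 2781/401 = [6; 1, 14, 2, 2, 1, 3].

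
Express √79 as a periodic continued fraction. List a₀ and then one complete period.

a₀ = ⌊√79⌋ = 8.

[8; 1, 7, 1, 16]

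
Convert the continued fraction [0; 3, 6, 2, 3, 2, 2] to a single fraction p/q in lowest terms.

Using pₖ = aₖpₖ₋₁ + pₖ₋₂ and qₖ = aₖqₖ₋₁ + qₖ₋₂:
  k=0: a=0, p=0, q=1
  k=1: a=3, p=1, q=3
  k=2: a=6, p=6, q=19
  k=3: a=2, p=13, q=41
  k=4: a=3, p=45, q=142
  k=5: a=2, p=103, q=325
  k=6: a=2, p=251, q=792

251/792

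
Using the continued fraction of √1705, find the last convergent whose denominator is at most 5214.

81551/1975

√1705 = [41; 3, 2, 3, 82, …] (period length 4).
Convergents:
  p_0/q_0 = 41/1
  p_1/q_1 = 124/3
  p_2/q_2 = 289/7
  p_3/q_3 = 991/24
  p_4/q_4 = 81551/1975
  p_5/q_5 = 245644/5949
q_4 = 1975 ≤ 5214 < 5949 = q_5, so the answer is 81551/1975.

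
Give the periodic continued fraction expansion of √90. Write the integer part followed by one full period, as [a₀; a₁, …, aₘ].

[9; 2, 18]

a₀ = ⌊√90⌋ = 9.
With m₀=0, d₀=1 and mₖ₊₁ = dₖaₖ − mₖ, dₖ₊₁ = (n − mₖ₊₁²)/dₖ, aₖ₊₁ = ⌊(a₀+mₖ₊₁)/dₖ₊₁⌋:
  k=1: m=9, d=9, a=2
  k=2: m=9, d=1, a=18
d=1 and a=2a₀=18 at k=2, so the next step gives (m, d) = (9, 9) again — its k=1 value — and the period has length 2.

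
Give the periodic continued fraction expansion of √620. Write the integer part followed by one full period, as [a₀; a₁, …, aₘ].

[24; 1, 8, 1, 48]

a₀ = ⌊√620⌋ = 24.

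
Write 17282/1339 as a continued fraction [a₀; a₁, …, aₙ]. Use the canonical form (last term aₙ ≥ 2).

[12; 1, 9, 1, 2, 2, 8, 2]

17282 = 12×1339 + 1214
1339 = 1×1214 + 125
1214 = 9×125 + 89
125 = 1×89 + 36
89 = 2×36 + 17
36 = 2×17 + 2
17 = 8×2 + 1
2 = 2×1 + 0  (stop)
So 17282/1339 = [12; 1, 9, 1, 2, 2, 8, 2].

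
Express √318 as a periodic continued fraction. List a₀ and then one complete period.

a₀ = ⌊√318⌋ = 17.
With m₀=0, d₀=1 and mₖ₊₁ = dₖaₖ − mₖ, dₖ₊₁ = (n − mₖ₊₁²)/dₖ, aₖ₊₁ = ⌊(a₀+mₖ₊₁)/dₖ₊₁⌋:
  k=1: m=17, d=29, a=1
  k=2: m=12, d=6, a=4
  k=3: m=12, d=29, a=1
  k=4: m=17, d=1, a=34
d=1 and a=2a₀=34 at k=4, so the next step gives (m, d) = (17, 29) again — its k=1 value — and the period has length 4.

[17; 1, 4, 1, 34]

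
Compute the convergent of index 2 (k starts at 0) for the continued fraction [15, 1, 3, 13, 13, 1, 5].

Using pₖ = aₖpₖ₋₁ + pₖ₋₂, qₖ = aₖqₖ₋₁ + qₖ₋₂ (with p₋₁=1, p₋₂=0, q₋₁=0, q₋₂=1):
  k=0: a=15, p=15, q=1
  k=1: a=1, p=16, q=1
  k=2: a=3, p=63, q=4

63/4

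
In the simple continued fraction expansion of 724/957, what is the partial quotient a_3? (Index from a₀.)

9

724 = 0·957 + 724   →  a_0 = 0
957 = 1·724 + 233   →  a_1 = 1
724 = 3·233 + 25   →  a_2 = 3
233 = 9·25 + 8   →  a_3 = 9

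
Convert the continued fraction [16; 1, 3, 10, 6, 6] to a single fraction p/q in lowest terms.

Using pₖ = aₖpₖ₋₁ + pₖ₋₂ and qₖ = aₖqₖ₋₁ + qₖ₋₂:
  k=0: a=16, p=16, q=1
  k=1: a=1, p=17, q=1
  k=2: a=3, p=67, q=4
  k=3: a=10, p=687, q=41
  k=4: a=6, p=4189, q=250
  k=5: a=6, p=25821, q=1541

25821/1541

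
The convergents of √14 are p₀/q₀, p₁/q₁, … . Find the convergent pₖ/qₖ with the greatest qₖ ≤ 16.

15/4

√14 = [3; 1, 2, 1, 6, …] (period length 4).
Convergents:
  p_0/q_0 = 3/1
  p_1/q_1 = 4/1
  p_2/q_2 = 11/3
  p_3/q_3 = 15/4
  p_4/q_4 = 101/27
q_3 = 4 ≤ 16 < 27 = q_4, so the answer is 15/4.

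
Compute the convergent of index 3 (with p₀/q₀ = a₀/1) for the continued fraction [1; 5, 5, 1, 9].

Using pₖ = aₖpₖ₋₁ + pₖ₋₂, qₖ = aₖqₖ₋₁ + qₖ₋₂ (with p₋₁=1, p₋₂=0, q₋₁=0, q₋₂=1):
  k=0: a=1, p=1, q=1
  k=1: a=5, p=6, q=5
  k=2: a=5, p=31, q=26
  k=3: a=1, p=37, q=31

37/31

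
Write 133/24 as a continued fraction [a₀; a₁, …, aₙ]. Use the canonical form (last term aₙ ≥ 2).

133 = 5*24 + 13
24 = 1*13 + 11
13 = 1*11 + 2
11 = 5*2 + 1
2 = 2*1 + 0  (stop)
So 133/24 = [5; 1, 1, 5, 2].

[5; 1, 1, 5, 2]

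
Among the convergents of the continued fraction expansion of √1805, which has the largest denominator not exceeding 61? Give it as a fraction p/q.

1402/33

√1805 = [42; 2, 16, 2, 84, …] (period length 4).
Convergents:
  p_0/q_0 = 42/1
  p_1/q_1 = 85/2
  p_2/q_2 = 1402/33
  p_3/q_3 = 2889/68
q_2 = 33 ≤ 61 < 68 = q_3, so the answer is 1402/33.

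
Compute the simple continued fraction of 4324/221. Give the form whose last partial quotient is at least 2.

4324 = 19*221 + 125
221 = 1*125 + 96
125 = 1*96 + 29
96 = 3*29 + 9
29 = 3*9 + 2
9 = 4*2 + 1
2 = 2*1 + 0  (stop)
So 4324/221 = [19; 1, 1, 3, 3, 4, 2].

[19; 1, 1, 3, 3, 4, 2]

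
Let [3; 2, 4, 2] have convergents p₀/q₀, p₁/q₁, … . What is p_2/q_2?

Using pₖ = aₖpₖ₋₁ + pₖ₋₂, qₖ = aₖqₖ₋₁ + qₖ₋₂ (with p₋₁=1, p₋₂=0, q₋₁=0, q₋₂=1):
  k=0: a=3, p=3, q=1
  k=1: a=2, p=7, q=2
  k=2: a=4, p=31, q=9

31/9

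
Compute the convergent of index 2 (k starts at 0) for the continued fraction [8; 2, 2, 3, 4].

42/5

Using pₖ = aₖpₖ₋₁ + pₖ₋₂, qₖ = aₖqₖ₋₁ + qₖ₋₂ (with p₋₁=1, p₋₂=0, q₋₁=0, q₋₂=1):
  k=0: a=8, p=8, q=1
  k=1: a=2, p=17, q=2
  k=2: a=2, p=42, q=5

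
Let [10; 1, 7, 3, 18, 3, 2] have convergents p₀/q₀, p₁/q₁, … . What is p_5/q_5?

15221/1399

Using pₖ = aₖpₖ₋₁ + pₖ₋₂, qₖ = aₖqₖ₋₁ + qₖ₋₂ (with p₋₁=1, p₋₂=0, q₋₁=0, q₋₂=1):
  k=0: a=10, p=10, q=1
  k=1: a=1, p=11, q=1
  k=2: a=7, p=87, q=8
  k=3: a=3, p=272, q=25
  k=4: a=18, p=4983, q=458
  k=5: a=3, p=15221, q=1399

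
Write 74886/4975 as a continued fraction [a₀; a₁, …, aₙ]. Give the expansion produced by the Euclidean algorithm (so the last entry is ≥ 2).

74886 = 15*4975 + 261
4975 = 19*261 + 16
261 = 16*16 + 5
16 = 3*5 + 1
5 = 5*1 + 0  (stop)
So 74886/4975 = [15; 19, 16, 3, 5].

[15; 19, 16, 3, 5]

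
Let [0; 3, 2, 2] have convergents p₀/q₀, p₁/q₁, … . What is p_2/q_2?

Using pₖ = aₖpₖ₋₁ + pₖ₋₂, qₖ = aₖqₖ₋₁ + qₖ₋₂ (with p₋₁=1, p₋₂=0, q₋₁=0, q₋₂=1):
  k=0: a=0, p=0, q=1
  k=1: a=3, p=1, q=3
  k=2: a=2, p=2, q=7

2/7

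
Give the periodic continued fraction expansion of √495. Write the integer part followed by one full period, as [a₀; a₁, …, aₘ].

[22; 4, 44]

a₀ = ⌊√495⌋ = 22.
With m₀=0, d₀=1 and mₖ₊₁ = dₖaₖ − mₖ, dₖ₊₁ = (n − mₖ₊₁²)/dₖ, aₖ₊₁ = ⌊(a₀+mₖ₊₁)/dₖ₊₁⌋:
  k=1: m=22, d=11, a=4
  k=2: m=22, d=1, a=44
d=1 and a=2a₀=44 at k=2, so the next step gives (m, d) = (22, 11) again — its k=1 value — and the period has length 2.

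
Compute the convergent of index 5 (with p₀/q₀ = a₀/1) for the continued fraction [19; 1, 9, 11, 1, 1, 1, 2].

Using pₖ = aₖpₖ₋₁ + pₖ₋₂, qₖ = aₖqₖ₋₁ + qₖ₋₂ (with p₋₁=1, p₋₂=0, q₋₁=0, q₋₂=1):
  k=0: a=19, p=19, q=1
  k=1: a=1, p=20, q=1
  k=2: a=9, p=199, q=10
  k=3: a=11, p=2209, q=111
  k=4: a=1, p=2408, q=121
  k=5: a=1, p=4617, q=232

4617/232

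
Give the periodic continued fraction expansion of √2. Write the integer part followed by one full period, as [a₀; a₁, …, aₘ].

[1; 2]

a₀ = ⌊√2⌋ = 1.
With m₀=0, d₀=1 and mₖ₊₁ = dₖaₖ − mₖ, dₖ₊₁ = (n − mₖ₊₁²)/dₖ, aₖ₊₁ = ⌊(a₀+mₖ₊₁)/dₖ₊₁⌋:
  k=1: m=1, d=1, a=2
d=1 and a=2a₀=2 at k=1, so the next step gives (m, d) = (1, 1) again — its k=1 value — and the period has length 1.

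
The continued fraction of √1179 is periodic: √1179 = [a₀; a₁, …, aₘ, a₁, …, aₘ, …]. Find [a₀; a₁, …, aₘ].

[34; 2, 1, 33, 1, 2, 68]

a₀ = ⌊√1179⌋ = 34.
With m₀=0, d₀=1 and mₖ₊₁ = dₖaₖ − mₖ, dₖ₊₁ = (n − mₖ₊₁²)/dₖ, aₖ₊₁ = ⌊(a₀+mₖ₊₁)/dₖ₊₁⌋:
  k=1: m=34, d=23, a=2
  k=2: m=12, d=45, a=1
  k=3: m=33, d=2, a=33
  k=4: m=33, d=45, a=1
  k=5: m=12, d=23, a=2
  k=6: m=34, d=1, a=68
d=1 and a=2a₀=68 at k=6, so the next step gives (m, d) = (34, 23) again — its k=1 value — and the period has length 6.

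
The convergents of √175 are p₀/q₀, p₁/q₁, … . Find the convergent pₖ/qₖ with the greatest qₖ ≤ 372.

√175 = [13; 4, 2, 1, 2, 4, 26, …] (period length 6).
Convergents:
  p_0/q_0 = 13/1
  p_1/q_1 = 53/4
  p_2/q_2 = 119/9
  p_3/q_3 = 172/13
  p_4/q_4 = 463/35
  p_5/q_5 = 2024/153
  p_6/q_6 = 53087/4013
q_5 = 153 ≤ 372 < 4013 = q_6, so the answer is 2024/153.

2024/153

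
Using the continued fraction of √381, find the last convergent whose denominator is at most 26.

488/25

√381 = [19; 1, 1, 12, 1, 1, 38, …] (period length 6).
Convergents:
  p_0/q_0 = 19/1
  p_1/q_1 = 20/1
  p_2/q_2 = 39/2
  p_3/q_3 = 488/25
  p_4/q_4 = 527/27
q_3 = 25 ≤ 26 < 27 = q_4, so the answer is 488/25.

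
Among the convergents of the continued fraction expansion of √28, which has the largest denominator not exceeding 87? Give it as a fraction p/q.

√28 = [5; 3, 2, 3, 10, …] (period length 4).
Convergents:
  p_0/q_0 = 5/1
  p_1/q_1 = 16/3
  p_2/q_2 = 37/7
  p_3/q_3 = 127/24
  p_4/q_4 = 1307/247
q_3 = 24 ≤ 87 < 247 = q_4, so the answer is 127/24.

127/24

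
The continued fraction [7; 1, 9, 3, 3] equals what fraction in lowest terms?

Using pₖ = aₖpₖ₋₁ + pₖ₋₂ and qₖ = aₖqₖ₋₁ + qₖ₋₂:
  k=0: a=7, p=7, q=1
  k=1: a=1, p=8, q=1
  k=2: a=9, p=79, q=10
  k=3: a=3, p=245, q=31
  k=4: a=3, p=814, q=103

814/103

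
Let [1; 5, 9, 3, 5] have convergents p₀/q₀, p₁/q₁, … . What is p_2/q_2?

55/46

Using pₖ = aₖpₖ₋₁ + pₖ₋₂, qₖ = aₖqₖ₋₁ + qₖ₋₂ (with p₋₁=1, p₋₂=0, q₋₁=0, q₋₂=1):
  k=0: a=1, p=1, q=1
  k=1: a=5, p=6, q=5
  k=2: a=9, p=55, q=46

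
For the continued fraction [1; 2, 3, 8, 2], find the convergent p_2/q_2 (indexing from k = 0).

10/7

Using pₖ = aₖpₖ₋₁ + pₖ₋₂, qₖ = aₖqₖ₋₁ + qₖ₋₂ (with p₋₁=1, p₋₂=0, q₋₁=0, q₋₂=1):
  k=0: a=1, p=1, q=1
  k=1: a=2, p=3, q=2
  k=2: a=3, p=10, q=7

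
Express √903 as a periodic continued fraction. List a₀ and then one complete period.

[30; 20, 60]

a₀ = ⌊√903⌋ = 30.
With m₀=0, d₀=1 and mₖ₊₁ = dₖaₖ − mₖ, dₖ₊₁ = (n − mₖ₊₁²)/dₖ, aₖ₊₁ = ⌊(a₀+mₖ₊₁)/dₖ₊₁⌋:
  k=1: m=30, d=3, a=20
  k=2: m=30, d=1, a=60
d=1 and a=2a₀=60 at k=2, so the next step gives (m, d) = (30, 3) again — its k=1 value — and the period has length 2.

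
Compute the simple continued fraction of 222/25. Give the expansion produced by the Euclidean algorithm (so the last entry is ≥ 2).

222 = 8×25 + 22
25 = 1×22 + 3
22 = 7×3 + 1
3 = 3×1 + 0  (stop)
So 222/25 = [8; 1, 7, 3].

[8; 1, 7, 3]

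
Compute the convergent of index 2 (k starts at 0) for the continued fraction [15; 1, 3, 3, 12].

Using pₖ = aₖpₖ₋₁ + pₖ₋₂, qₖ = aₖqₖ₋₁ + qₖ₋₂ (with p₋₁=1, p₋₂=0, q₋₁=0, q₋₂=1):
  k=0: a=15, p=15, q=1
  k=1: a=1, p=16, q=1
  k=2: a=3, p=63, q=4

63/4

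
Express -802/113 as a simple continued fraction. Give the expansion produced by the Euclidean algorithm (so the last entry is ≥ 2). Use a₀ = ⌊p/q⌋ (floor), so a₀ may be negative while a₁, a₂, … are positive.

-802 = -8·113 + 102
113 = 1·102 + 11
102 = 9·11 + 3
11 = 3·3 + 2
3 = 1·2 + 1
2 = 2·1 + 0  (stop)
So -802/113 = [-8; 1, 9, 3, 1, 2].

[-8; 1, 9, 3, 1, 2]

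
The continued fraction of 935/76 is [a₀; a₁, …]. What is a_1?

3

935 = 12·76 + 23   →  a_0 = 12
76 = 3·23 + 7   →  a_1 = 3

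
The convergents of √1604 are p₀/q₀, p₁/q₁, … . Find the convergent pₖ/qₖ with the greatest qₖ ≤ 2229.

√1604 = [40; 20, 80, …] (period length 2).
Convergents:
  p_0/q_0 = 40/1
  p_1/q_1 = 801/20
  p_2/q_2 = 64120/1601
  p_3/q_3 = 1283201/32040
q_2 = 1601 ≤ 2229 < 32040 = q_3, so the answer is 64120/1601.

64120/1601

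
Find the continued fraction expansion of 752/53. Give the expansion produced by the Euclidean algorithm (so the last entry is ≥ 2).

752 = 14×53 + 10
53 = 5×10 + 3
10 = 3×3 + 1
3 = 3×1 + 0  (stop)
So 752/53 = [14; 5, 3, 3].

[14; 5, 3, 3]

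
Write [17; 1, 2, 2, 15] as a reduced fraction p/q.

Using pₖ = aₖpₖ₋₁ + pₖ₋₂ and qₖ = aₖqₖ₋₁ + qₖ₋₂:
  k=0: a=17, p=17, q=1
  k=1: a=1, p=18, q=1
  k=2: a=2, p=53, q=3
  k=3: a=2, p=124, q=7
  k=4: a=15, p=1913, q=108

1913/108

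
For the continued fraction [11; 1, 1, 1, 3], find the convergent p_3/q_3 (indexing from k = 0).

Using pₖ = aₖpₖ₋₁ + pₖ₋₂, qₖ = aₖqₖ₋₁ + qₖ₋₂ (with p₋₁=1, p₋₂=0, q₋₁=0, q₋₂=1):
  k=0: a=11, p=11, q=1
  k=1: a=1, p=12, q=1
  k=2: a=1, p=23, q=2
  k=3: a=1, p=35, q=3

35/3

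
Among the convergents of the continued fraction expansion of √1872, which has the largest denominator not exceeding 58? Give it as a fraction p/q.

649/15

√1872 = [43; 3, 1, 3, 86, …] (period length 4).
Convergents:
  p_0/q_0 = 43/1
  p_1/q_1 = 130/3
  p_2/q_2 = 173/4
  p_3/q_3 = 649/15
  p_4/q_4 = 55987/1294
q_3 = 15 ≤ 58 < 1294 = q_4, so the answer is 649/15.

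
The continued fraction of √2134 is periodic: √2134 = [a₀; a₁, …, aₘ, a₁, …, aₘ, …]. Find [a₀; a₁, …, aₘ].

a₀ = ⌊√2134⌋ = 46.
With m₀=0, d₀=1 and mₖ₊₁ = dₖaₖ − mₖ, dₖ₊₁ = (n − mₖ₊₁²)/dₖ, aₖ₊₁ = ⌊(a₀+mₖ₊₁)/dₖ₊₁⌋:
  k=1: m=46, d=18, a=5
  k=2: m=44, d=11, a=8
  k=3: m=44, d=18, a=5
  k=4: m=46, d=1, a=92
d=1 and a=2a₀=92 at k=4, so the next step gives (m, d) = (46, 18) again — its k=1 value — and the period has length 4.

[46; 5, 8, 5, 92]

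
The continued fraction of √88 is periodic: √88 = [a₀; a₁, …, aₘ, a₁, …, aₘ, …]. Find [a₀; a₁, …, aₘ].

a₀ = ⌊√88⌋ = 9.
With m₀=0, d₀=1 and mₖ₊₁ = dₖaₖ − mₖ, dₖ₊₁ = (n − mₖ₊₁²)/dₖ, aₖ₊₁ = ⌊(a₀+mₖ₊₁)/dₖ₊₁⌋:
  k=1: m=9, d=7, a=2
  k=2: m=5, d=9, a=1
  k=3: m=4, d=8, a=1
  k=4: m=4, d=9, a=1
  k=5: m=5, d=7, a=2
  k=6: m=9, d=1, a=18
d=1 and a=2a₀=18 at k=6, so the next step gives (m, d) = (9, 7) again — its k=1 value — and the period has length 6.

[9; 2, 1, 1, 1, 2, 18]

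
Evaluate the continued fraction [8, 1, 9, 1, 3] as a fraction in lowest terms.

383/43

Fold from the inside: start with 3/1.
  1 + 1/3 = 4/3
  9 + 3/4 = 39/4
  1 + 4/39 = 43/39
  8 + 39/43 = 383/43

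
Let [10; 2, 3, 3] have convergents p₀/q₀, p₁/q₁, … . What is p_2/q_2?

Using pₖ = aₖpₖ₋₁ + pₖ₋₂, qₖ = aₖqₖ₋₁ + qₖ₋₂ (with p₋₁=1, p₋₂=0, q₋₁=0, q₋₂=1):
  k=0: a=10, p=10, q=1
  k=1: a=2, p=21, q=2
  k=2: a=3, p=73, q=7

73/7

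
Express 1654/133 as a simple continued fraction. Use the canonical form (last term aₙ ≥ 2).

[12; 2, 3, 2, 2, 3]

1654 = 12×133 + 58
133 = 2×58 + 17
58 = 3×17 + 7
17 = 2×7 + 3
7 = 2×3 + 1
3 = 3×1 + 0  (stop)
So 1654/133 = [12; 2, 3, 2, 2, 3].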